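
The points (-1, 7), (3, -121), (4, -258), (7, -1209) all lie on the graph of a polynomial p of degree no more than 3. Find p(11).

-4409

Using the Lagrange interpolation formula with nodes -1, 3, 4, 7:
  L_0(s) = (s - 3)(s - 4)(s - 7) / -160
  L_1(s) = (s + 1)(s - 4)(s - 7) / 16
  L_2(s) = (s + 1)(s - 3)(s - 7) / -15
  L_3(s) = (s + 1)(s - 3)(s - 4) / 96
Then p(s) = 7·L_0(s) - 121·L_1(s) - 258·L_2(s) - 1209·L_3(s).
Expanding and collecting terms gives p(s) = -3s^3 - 3s^2 - 5s + 2.
Evaluating at s = 11: p(11) = -4409.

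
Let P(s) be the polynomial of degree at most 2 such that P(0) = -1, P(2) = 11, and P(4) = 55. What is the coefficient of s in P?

Write P(s) = as^2 + bs + c. Substituting each data point gives a linear system:
  c = -1
  4a + 2b + c = 11
  16a + 4b + c = 55
Solving the system yields a = 4, b = -2, c = -1.
So P(s) = 4s^2 - 2s - 1.
The coefficient of s is -2.

-2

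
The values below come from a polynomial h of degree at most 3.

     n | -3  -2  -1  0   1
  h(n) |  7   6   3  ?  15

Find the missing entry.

On equispaced nodes a degree-3 polynomial has vanishing fourth forward difference, so
  h(-3) - 4·h(-2) + 6·h(-1) - 4·h(0) + h(1) = 0.
Substituting the known values and solving for h(0):
  -4·h(0) = -16
  h(0) = 4.

4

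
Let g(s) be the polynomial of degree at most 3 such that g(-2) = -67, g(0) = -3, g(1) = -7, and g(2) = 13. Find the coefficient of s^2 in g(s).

Write g(s) = as^3 + bs^2 + cs + d. Substituting each data point gives a linear system:
  -8a + 4b - 2c + d = -67
  d = -3
  a + b + c + d = -7
  8a + 4b + 2c + d = 13
Solving the system yields a = 6, b = -6, c = -4, d = -3.
So g(s) = 6s^3 - 6s^2 - 4s - 3.
The coefficient of s^2 is -6.

-6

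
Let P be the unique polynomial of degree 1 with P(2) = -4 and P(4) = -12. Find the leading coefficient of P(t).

-4

Write P(t) = at + b. Substituting each data point gives a linear system:
  2a + b = -4
  4a + b = -12
Solving the system yields a = -4, b = 4.
So P(t) = -4t + 4.
The leading coefficient is -4.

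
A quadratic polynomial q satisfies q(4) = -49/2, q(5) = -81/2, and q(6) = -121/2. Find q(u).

q(u) = -2u^2 + 2u - 1/2

Using the Lagrange interpolation formula with nodes 4, 5, 6:
  L_0(u) = (u - 5)(u - 6) / 2
  L_1(u) = (u - 4)(u - 6) / -1
  L_2(u) = (u - 4)(u - 5) / 2
Then q(u) = -49/2·L_0(u) - 81/2·L_1(u) - 121/2·L_2(u).
Expanding and collecting terms gives q(u) = -2u² + 2u - 1/2.
Check: q(5) = -81/2. ✓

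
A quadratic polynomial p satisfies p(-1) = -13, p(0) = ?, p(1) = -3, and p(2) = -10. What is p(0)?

-4

The 3 known points determine the degree-2 polynomial uniquely.
Write p(t) = at^2 + bt + c. Substituting each data point gives a linear system:
  a - b + c = -13
  a + b + c = -3
  4a + 2b + c = -10
Solving the system yields a = -4, b = 5, c = -4.
So p(t) = -4t^2 + 5t - 4.
Then p(0) = -4.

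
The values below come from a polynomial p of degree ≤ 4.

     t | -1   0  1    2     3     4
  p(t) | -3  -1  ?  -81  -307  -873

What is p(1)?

On equispaced nodes a degree-4 polynomial has vanishing fifth forward difference, so
  - p(-1) + 5·p(0) - 10·p(1) + 10·p(2) - 5·p(3) + p(4) = 0.
Substituting the known values and solving for p(1):
  -10·p(1) = 150
  p(1) = -15.

-15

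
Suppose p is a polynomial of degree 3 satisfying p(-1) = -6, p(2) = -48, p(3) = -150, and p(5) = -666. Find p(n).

Using the Lagrange interpolation formula with nodes -1, 2, 3, 5:
  L_0(n) = (n - 2)(n - 3)(n - 5) / -72
  L_1(n) = (n + 1)(n - 3)(n - 5) / 9
  L_2(n) = (n + 1)(n - 2)(n - 5) / -8
  L_3(n) = (n + 1)(n - 2)(n - 3) / 36
Then p(n) = -6·L_0(n) - 48·L_1(n) - 150·L_2(n) - 666·L_3(n).
Expanding and collecting terms gives p(n) = -5n³ - 2n² + 3n - 6.
Check: p(-1) = -6. ✓

p(n) = -5n^3 - 2n^2 + 3n - 6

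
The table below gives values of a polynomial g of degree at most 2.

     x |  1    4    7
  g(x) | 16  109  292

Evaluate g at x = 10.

565

Using the Lagrange interpolation formula with nodes 1, 4, 7:
  L_0(x) = (x - 4)(x - 7) / 18
  L_1(x) = (x - 1)(x - 7) / -9
  L_2(x) = (x - 1)(x - 4) / 18
Then g(x) = 16·L_0(x) + 109·L_1(x) + 292·L_2(x).
Expanding and collecting terms gives g(x) = 5x^2 + 6x + 5.
Evaluating at x = 10: g(10) = 565.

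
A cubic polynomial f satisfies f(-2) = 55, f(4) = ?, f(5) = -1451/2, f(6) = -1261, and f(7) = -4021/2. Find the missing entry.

-368

The 4 known points determine the degree-3 polynomial uniquely.
Write f(s) = as^3 + bs^2 + cs + d. Substituting each data point gives a linear system:
  -8a + 4b - 2c + d = 55
  125a + 25b + 5c + d = -1451/2
  216a + 36b + 6c + d = -1261
  343a + 49b + 7c + d = -4021/2
Solving the system yields a = -6, b = 1, c = -1/2, d = 2.
So f(s) = -6s^3 + s^2 - (1/2)s + 2.
Then f(4) = -368.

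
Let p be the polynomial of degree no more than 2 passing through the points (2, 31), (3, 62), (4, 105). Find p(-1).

Using the Lagrange interpolation formula with nodes 2, 3, 4:
  L_0(s) = (s - 3)(s - 4) / 2
  L_1(s) = (s - 2)(s - 4) / -1
  L_2(s) = (s - 2)(s - 3) / 2
Then p(s) = 31·L_0(s) + 62·L_1(s) + 105·L_2(s).
Expanding and collecting terms gives p(s) = 6s² + s + 5.
Evaluating at s = -1: p(-1) = 10.

10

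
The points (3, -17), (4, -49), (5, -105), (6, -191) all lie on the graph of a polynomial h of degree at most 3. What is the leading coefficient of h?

-1

Write h(x) = ax^3 + bx^2 + cx + d. Substituting each data point gives a linear system:
  27a + 9b + 3c + d = -17
  64a + 16b + 4c + d = -49
  125a + 25b + 5c + d = -105
  216a + 36b + 6c + d = -191
Solving the system yields a = -1, b = 0, c = 5, d = -5.
So h(x) = -x^3 + 5x - 5.
The leading coefficient is -1.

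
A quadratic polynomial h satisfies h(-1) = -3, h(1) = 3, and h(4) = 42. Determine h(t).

Write h(t) = at^2 + bt + c. Substituting each data point gives a linear system:
  a - b + c = -3
  a + b + c = 3
  16a + 4b + c = 42
Solving the system yields a = 2, b = 3, c = -2.
So h(t) = 2t² + 3t - 2.
Check: h(4) = 42. ✓

h(t) = 2t^2 + 3t - 2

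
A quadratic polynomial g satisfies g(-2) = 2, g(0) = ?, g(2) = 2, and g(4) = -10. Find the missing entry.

6

On equispaced nodes a degree-2 polynomial has vanishing third forward difference, so
  - g(-2) + 3·g(0) - 3·g(2) + g(4) = 0.
Substituting the known values and solving for g(0):
  3·g(0) = 18
  g(0) = 6.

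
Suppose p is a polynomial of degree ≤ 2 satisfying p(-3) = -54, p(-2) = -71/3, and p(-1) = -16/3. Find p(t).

p(t) = -6t^2 + (1/3)t + 1

Write p(t) = at^2 + bt + c. Substituting each data point gives a linear system:
  9a - 3b + c = -54
  4a - 2b + c = -71/3
  a - b + c = -16/3
Solving the system yields a = -6, b = 1/3, c = 1.
So p(t) = -6t^2 + (1/3)t + 1.
Check: p(-3) = -54. ✓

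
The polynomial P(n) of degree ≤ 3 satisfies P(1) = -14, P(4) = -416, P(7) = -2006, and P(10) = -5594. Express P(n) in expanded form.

Using the Lagrange interpolation formula with nodes 1, 4, 7, 10:
  L_0(n) = (n - 4)(n - 7)(n - 10) / -162
  L_1(n) = (n - 1)(n - 7)(n - 10) / 54
  L_2(n) = (n - 1)(n - 4)(n - 10) / -54
  L_3(n) = (n - 1)(n - 4)(n - 7) / 162
Then P(n) = -14·L_0(n) - 416·L_1(n) - 2006·L_2(n) - 5594·L_3(n).
Expanding and collecting terms gives P(n) = -5n³ - 6n² + n - 4.
Check: P(7) = -2006. ✓

P(n) = -5n^3 - 6n^2 + n - 4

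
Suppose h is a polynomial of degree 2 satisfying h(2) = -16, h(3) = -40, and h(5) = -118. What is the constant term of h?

2

Write h(s) = as^2 + bs + c. Substituting each data point gives a linear system:
  4a + 2b + c = -16
  9a + 3b + c = -40
  25a + 5b + c = -118
Solving the system yields a = -5, b = 1, c = 2.
So h(s) = -5s² + s + 2.
The constant term is 2.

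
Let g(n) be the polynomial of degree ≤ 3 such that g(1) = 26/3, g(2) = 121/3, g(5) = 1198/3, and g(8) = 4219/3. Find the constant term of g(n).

Write g(n) = an^3 + bn^2 + cn + d. Substituting each data point gives a linear system:
  a + b + c + d = 26/3
  8a + 4b + 2c + d = 121/3
  125a + 25b + 5c + d = 1198/3
  512a + 64b + 8c + d = 4219/3
Solving the system yields a = 2, b = 6, c = -1/3, d = 1.
So g(n) = 2n^3 + 6n^2 - (1/3)n + 1.
The constant term is 1.

1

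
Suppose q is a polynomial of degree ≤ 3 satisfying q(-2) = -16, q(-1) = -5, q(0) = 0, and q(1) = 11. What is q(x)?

Write q(x) = ax^3 + bx^2 + cx + d. Substituting each data point gives a linear system:
  -8a + 4b - 2c + d = -16
  -a + b - c + d = -5
  d = 0
  a + b + c + d = 11
Solving the system yields a = 2, b = 3, c = 6, d = 0.
So q(x) = 2x³ + 3x² + 6x.
Check: q(-2) = -16. ✓

q(x) = 2x^3 + 3x^2 + 6x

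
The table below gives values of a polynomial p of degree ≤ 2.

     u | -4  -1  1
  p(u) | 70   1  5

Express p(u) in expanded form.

p(u) = 5u^2 + 2u - 2

Using the Lagrange interpolation formula with nodes -4, -1, 1:
  L_0(u) = (u + 1)(u - 1) / 15
  L_1(u) = (u + 4)(u - 1) / -6
  L_2(u) = (u + 4)(u + 1) / 10
Then p(u) = 70·L_0(u) + 1·L_1(u) + 5·L_2(u).
Expanding and collecting terms gives p(u) = 5u² + 2u - 2.
Check: p(-1) = 1. ✓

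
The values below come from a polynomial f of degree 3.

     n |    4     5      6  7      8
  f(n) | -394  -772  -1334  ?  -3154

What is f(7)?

The 4 known points determine the degree-3 polynomial uniquely.
Write f(n) = an^3 + bn^2 + cn + d. Substituting each data point gives a linear system:
  64a + 16b + 4c + d = -394
  125a + 25b + 5c + d = -772
  216a + 36b + 6c + d = -1334
  512a + 64b + 8c + d = -3154
Solving the system yields a = -6, b = -2, c = 6, d = -2.
So f(n) = -6n³ - 2n² + 6n - 2.
Then f(7) = -2116.

-2116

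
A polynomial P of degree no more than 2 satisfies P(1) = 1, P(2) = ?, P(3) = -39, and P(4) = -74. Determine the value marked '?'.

-14

The 3 known points determine the degree-2 polynomial uniquely.
Write P(x) = ax^2 + bx + c. Substituting each data point gives a linear system:
  a + b + c = 1
  9a + 3b + c = -39
  16a + 4b + c = -74
Solving the system yields a = -5, b = 0, c = 6.
So P(x) = -5x^2 + 6.
Then P(2) = -14.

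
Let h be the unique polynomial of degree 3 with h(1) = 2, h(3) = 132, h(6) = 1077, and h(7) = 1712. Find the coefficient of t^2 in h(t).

0

Write h(t) = at^3 + bt^2 + ct + d. Substituting each data point gives a linear system:
  a + b + c + d = 2
  27a + 9b + 3c + d = 132
  216a + 36b + 6c + d = 1077
  343a + 49b + 7c + d = 1712
Solving the system yields a = 5, b = 0, c = 0, d = -3.
So h(t) = 5t^3 - 3.
The coefficient of t^2 is 0.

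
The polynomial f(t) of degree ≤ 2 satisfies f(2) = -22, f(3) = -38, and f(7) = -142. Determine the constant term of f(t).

Write f(t) = at^2 + bt + c. Substituting each data point gives a linear system:
  4a + 2b + c = -22
  9a + 3b + c = -38
  49a + 7b + c = -142
Solving the system yields a = -2, b = -6, c = -2.
So f(t) = -2t^2 - 6t - 2.
The constant term is -2.

-2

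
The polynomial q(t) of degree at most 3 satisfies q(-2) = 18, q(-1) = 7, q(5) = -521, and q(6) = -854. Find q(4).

Using the Lagrange interpolation formula with nodes -2, -1, 5, 6:
  L_0(t) = (t + 1)(t - 5)(t - 6) / -56
  L_1(t) = (t + 2)(t - 5)(t - 6) / 42
  L_2(t) = (t + 2)(t + 1)(t - 6) / -42
  L_3(t) = (t + 2)(t + 1)(t - 5) / 56
Then q(t) = 18·L_0(t) + 7·L_1(t) - 521·L_2(t) - 854·L_3(t).
Expanding and collecting terms gives q(t) = -3t^3 - 5t^2 - 5t + 4.
Evaluating at t = 4: q(4) = -288.

-288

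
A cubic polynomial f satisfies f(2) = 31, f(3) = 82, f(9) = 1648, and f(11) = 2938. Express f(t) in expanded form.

Using the Lagrange interpolation formula with nodes 2, 3, 9, 11:
  L_0(t) = (t - 3)(t - 9)(t - 11) / -63
  L_1(t) = (t - 2)(t - 9)(t - 11) / 48
  L_2(t) = (t - 2)(t - 3)(t - 11) / -84
  L_3(t) = (t - 2)(t - 3)(t - 9) / 144
Then f(t) = 31·L_0(t) + 82·L_1(t) + 1648·L_2(t) + 2938·L_3(t).
Expanding and collecting terms gives f(t) = 2t^3 + 2t^2 + 3t + 1.
Check: f(2) = 31. ✓

f(t) = 2t^3 + 2t^2 + 3t + 1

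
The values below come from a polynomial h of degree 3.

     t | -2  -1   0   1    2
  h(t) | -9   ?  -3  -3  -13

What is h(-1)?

On equispaced nodes a degree-3 polynomial has vanishing fourth forward difference, so
  h(-2) - 4·h(-1) + 6·h(0) - 4·h(1) + h(2) = 0.
Substituting the known values and solving for h(-1):
  -4·h(-1) = 28
  h(-1) = -7.

-7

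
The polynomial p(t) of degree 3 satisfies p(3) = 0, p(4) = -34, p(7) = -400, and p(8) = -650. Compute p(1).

8

Using the Lagrange interpolation formula with nodes 3, 4, 7, 8:
  L_0(t) = (t - 4)(t - 7)(t - 8) / -20
  L_1(t) = (t - 3)(t - 7)(t - 8) / 12
  L_2(t) = (t - 3)(t - 4)(t - 8) / -12
  L_3(t) = (t - 3)(t - 4)(t - 7) / 20
Then p(t) = 0·L_0(t) - 34·L_1(t) - 400·L_2(t) - 650·L_3(t).
Expanding and collecting terms gives p(t) = -2t³ + 6t² - 2t + 6.
Evaluating at t = 1: p(1) = 8.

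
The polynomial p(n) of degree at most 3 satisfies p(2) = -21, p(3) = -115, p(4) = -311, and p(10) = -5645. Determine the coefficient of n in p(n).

5

Write p(n) = an^3 + bn^2 + cn + d. Substituting each data point gives a linear system:
  8a + 4b + 2c + d = -21
  27a + 9b + 3c + d = -115
  64a + 16b + 4c + d = -311
  1000a + 100b + 10c + d = -5645
Solving the system yields a = -6, b = 3, c = 5, d = 5.
So p(n) = -6n^3 + 3n^2 + 5n + 5.
The coefficient of n is 5.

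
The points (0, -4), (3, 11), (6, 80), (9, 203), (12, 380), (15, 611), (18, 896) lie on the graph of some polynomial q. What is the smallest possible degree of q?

Forward differences of the values at u = 0, 3, 6, 9, 12, 15, 18:
  q  : -4  11  80  203  380  611  896
  Δ  : 15  69  123  177  231  285
  Δ^2: 54  54  54  54  54
  Δ^3: 0  0  0  0
  Δ^4: 0  0  0
  Δ^5: 0  0
  Δ^6: 0
The second differences are constant (54) and nonzero, while all higher differences vanish, so the minimal degree is 2.

2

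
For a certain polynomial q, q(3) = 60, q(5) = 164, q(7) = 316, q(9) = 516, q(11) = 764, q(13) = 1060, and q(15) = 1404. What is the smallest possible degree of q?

Forward differences of the values at s = 3, 5, 7, 9, 11, 13, 15:
  q  : 60  164  316  516  764  1060  1404
  Δ  : 104  152  200  248  296  344
  Δ^2: 48  48  48  48  48
  Δ^3: 0  0  0  0
  Δ^4: 0  0  0
  Δ^5: 0  0
  Δ^6: 0
The second differences are constant (48) and nonzero, while all higher differences vanish, so the minimal degree is 2.

2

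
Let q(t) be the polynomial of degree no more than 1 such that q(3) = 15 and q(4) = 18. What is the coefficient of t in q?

3

Write q(t) = at + b. Substituting each data point gives a linear system:
  3a + b = 15
  4a + b = 18
Solving the system yields a = 3, b = 6.
So q(t) = 3t + 6.
The leading coefficient is 3.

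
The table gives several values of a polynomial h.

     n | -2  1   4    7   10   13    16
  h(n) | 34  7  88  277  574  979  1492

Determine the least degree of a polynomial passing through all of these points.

2

Forward differences of the values at n = -2, 1, 4, 7, 10, 13, 16:
  h  : 34  7  88  277  574  979  1492
  Δ  : -27  81  189  297  405  513
  Δ^2: 108  108  108  108  108
  Δ^3: 0  0  0  0
  Δ^4: 0  0  0
  Δ^5: 0  0
  Δ^6: 0
The second differences are constant (108) and nonzero, while all higher differences vanish, so the minimal degree is 2.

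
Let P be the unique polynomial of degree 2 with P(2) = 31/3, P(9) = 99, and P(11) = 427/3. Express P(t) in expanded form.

P(t) = t^2 + (5/3)t + 3

Write P(t) = at^2 + bt + c. Substituting each data point gives a linear system:
  4a + 2b + c = 31/3
  81a + 9b + c = 99
  121a + 11b + c = 427/3
Solving the system yields a = 1, b = 5/3, c = 3.
So P(t) = t^2 + (5/3)t + 3.
Check: P(2) = 31/3. ✓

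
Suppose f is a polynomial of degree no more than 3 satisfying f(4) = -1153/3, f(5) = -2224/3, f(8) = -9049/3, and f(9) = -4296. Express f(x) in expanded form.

f(x) = -6x^3 + (5/3)x^2 - 6x - 3

Using the Lagrange interpolation formula with nodes 4, 5, 8, 9:
  L_0(x) = (x - 5)(x - 8)(x - 9) / -20
  L_1(x) = (x - 4)(x - 8)(x - 9) / 12
  L_2(x) = (x - 4)(x - 5)(x - 9) / -12
  L_3(x) = (x - 4)(x - 5)(x - 8) / 20
Then f(x) = -1153/3·L_0(x) - 2224/3·L_1(x) - 9049/3·L_2(x) - 4296·L_3(x).
Expanding and collecting terms gives f(x) = -6x^3 + (5/3)x^2 - 6x - 3.
Check: f(8) = -9049/3. ✓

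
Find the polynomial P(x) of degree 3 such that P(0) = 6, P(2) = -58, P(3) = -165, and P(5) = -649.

Write P(x) = ax^3 + bx^2 + cx + d. Substituting each data point gives a linear system:
  d = 6
  8a + 4b + 2c + d = -58
  27a + 9b + 3c + d = -165
  125a + 25b + 5c + d = -649
Solving the system yields a = -4, b = -5, c = -6, d = 6.
So P(x) = -4x^3 - 5x^2 - 6x + 6.
Check: P(2) = -58. ✓

P(x) = -4x^3 - 5x^2 - 6x + 6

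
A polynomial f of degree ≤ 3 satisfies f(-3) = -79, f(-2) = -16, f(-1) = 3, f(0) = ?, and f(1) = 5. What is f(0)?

The 4 known points determine the degree-3 polynomial uniquely.
Write f(u) = au^3 + bu^2 + cu + d. Substituting each data point gives a linear system:
  -27a + 9b - 3c + d = -79
  -8a + 4b - 2c + d = -16
  -a + b - c + d = 3
  a + b + c + d = 5
Solving the system yields a = 4, b = 2, c = -3, d = 2.
So f(u) = 4u³ + 2u² - 3u + 2.
Then f(0) = 2.

2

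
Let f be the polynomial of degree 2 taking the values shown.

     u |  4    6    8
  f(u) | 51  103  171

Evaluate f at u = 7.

Write f(u) = au^2 + bu + c. Substituting each data point gives a linear system:
  16a + 4b + c = 51
  36a + 6b + c = 103
  64a + 8b + c = 171
Solving the system yields a = 2, b = 6, c = -5.
So f(u) = 2u^2 + 6u - 5.
Then f(7) = 135.

135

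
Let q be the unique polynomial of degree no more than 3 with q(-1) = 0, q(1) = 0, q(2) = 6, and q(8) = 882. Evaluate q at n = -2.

Write q(n) = an^3 + bn^2 + cn + d. Substituting each data point gives a linear system:
  -a + b - c + d = 0
  a + b + c + d = 0
  8a + 4b + 2c + d = 6
  512a + 64b + 8c + d = 882
Solving the system yields a = 2, b = -2, c = -2, d = 2.
So q(n) = 2n^3 - 2n^2 - 2n + 2.
Then q(-2) = -18.

-18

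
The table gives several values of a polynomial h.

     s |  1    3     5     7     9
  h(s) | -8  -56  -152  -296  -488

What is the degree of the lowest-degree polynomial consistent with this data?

2

Forward differences of the values at s = 1, 3, 5, 7, 9:
  h  : -8  -56  -152  -296  -488
  Δ  : -48  -96  -144  -192
  Δ^2: -48  -48  -48
  Δ^3: 0  0
  Δ^4: 0
The second differences are constant (-48) and nonzero, while all higher differences vanish, so the minimal degree is 2.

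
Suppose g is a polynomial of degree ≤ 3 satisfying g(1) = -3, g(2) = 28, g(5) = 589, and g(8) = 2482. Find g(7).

1653

Write g(n) = an^3 + bn^2 + cn + d. Substituting each data point gives a linear system:
  a + b + c + d = -3
  8a + 4b + 2c + d = 28
  125a + 25b + 5c + d = 589
  512a + 64b + 8c + d = 2482
Solving the system yields a = 5, b = -1, c = -1, d = -6.
So g(n) = 5n^3 - n^2 - n - 6.
Then g(7) = 1653.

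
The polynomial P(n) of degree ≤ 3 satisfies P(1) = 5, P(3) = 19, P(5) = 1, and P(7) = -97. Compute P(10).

Forward differences of the values at n = 1, 3, 5, 7:
  P  : 5  19  1  -97
  Δ  : 14  -18  -98
  Δ^2: -32  -80
  Δ^3: -48
The third differences are constant, confirming degree 3.
Interpolating (Newton forward form) and evaluating at n = 10 gives P(10) = -499.

-499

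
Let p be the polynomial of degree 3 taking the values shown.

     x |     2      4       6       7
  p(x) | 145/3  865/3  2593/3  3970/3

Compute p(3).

Write p(x) = ax^3 + bx^2 + cx + d. Substituting each data point gives a linear system:
  8a + 4b + 2c + d = 145/3
  64a + 16b + 4c + d = 865/3
  216a + 36b + 6c + d = 2593/3
  343a + 49b + 7c + d = 3970/3
Solving the system yields a = 3, b = 6, c = 0, d = 1/3.
So p(x) = 3x^3 + 6x^2 + 1/3.
Then p(3) = 406/3.

406/3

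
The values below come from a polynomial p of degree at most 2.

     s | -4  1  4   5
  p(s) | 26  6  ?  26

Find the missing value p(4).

18

The 3 known points determine the degree-2 polynomial uniquely.
Write p(s) = as^2 + bs + c. Substituting each data point gives a linear system:
  16a - 4b + c = 26
  a + b + c = 6
  25a + 5b + c = 26
Solving the system yields a = 1, b = -1, c = 6.
So p(s) = s^2 - s + 6.
Then p(4) = 18.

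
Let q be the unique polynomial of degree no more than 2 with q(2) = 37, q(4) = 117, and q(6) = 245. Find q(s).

q(s) = 6s^2 + 4s + 5

Using the Lagrange interpolation formula with nodes 2, 4, 6:
  L_0(s) = (s - 4)(s - 6) / 8
  L_1(s) = (s - 2)(s - 6) / -4
  L_2(s) = (s - 2)(s - 4) / 8
Then q(s) = 37·L_0(s) + 117·L_1(s) + 245·L_2(s).
Expanding and collecting terms gives q(s) = 6s² + 4s + 5.
Check: q(6) = 245. ✓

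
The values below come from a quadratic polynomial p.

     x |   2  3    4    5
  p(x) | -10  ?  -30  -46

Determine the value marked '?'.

-18

On equispaced nodes a degree-2 polynomial has vanishing third forward difference, so
  - p(2) + 3·p(3) - 3·p(4) + p(5) = 0.
Substituting the known values and solving for p(3):
  3·p(3) = -54
  p(3) = -18.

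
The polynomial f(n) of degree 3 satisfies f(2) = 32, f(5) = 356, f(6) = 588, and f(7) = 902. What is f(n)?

Using the Lagrange interpolation formula with nodes 2, 5, 6, 7:
  L_0(n) = (n - 5)(n - 6)(n - 7) / -60
  L_1(n) = (n - 2)(n - 6)(n - 7) / 6
  L_2(n) = (n - 2)(n - 5)(n - 7) / -4
  L_3(n) = (n - 2)(n - 5)(n - 6) / 10
Then f(n) = 32·L_0(n) + 356·L_1(n) + 588·L_2(n) + 902·L_3(n).
Expanding and collecting terms gives f(n) = 2n^3 + 5n^2 - 5n + 6.
Check: f(7) = 902. ✓

f(n) = 2n^3 + 5n^2 - 5n + 6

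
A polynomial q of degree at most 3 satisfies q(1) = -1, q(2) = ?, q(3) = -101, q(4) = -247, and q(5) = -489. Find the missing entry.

On equispaced nodes a degree-3 polynomial has vanishing fourth forward difference, so
  q(1) - 4·q(2) + 6·q(3) - 4·q(4) + q(5) = 0.
Substituting the known values and solving for q(2):
  -4·q(2) = 108
  q(2) = -27.

-27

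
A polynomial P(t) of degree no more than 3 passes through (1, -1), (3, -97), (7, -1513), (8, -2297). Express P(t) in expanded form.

Write P(t) = at^3 + bt^2 + ct + d. Substituting each data point gives a linear system:
  a + b + c + d = -1
  27a + 9b + 3c + d = -97
  343a + 49b + 7c + d = -1513
  512a + 64b + 8c + d = -2297
Solving the system yields a = -5, b = 4, c = 1, d = -1.
So P(t) = -5t³ + 4t² + t - 1.
Check: P(1) = -1. ✓

P(t) = -5t^3 + 4t^2 + t - 1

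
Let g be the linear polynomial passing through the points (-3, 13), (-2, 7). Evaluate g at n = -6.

31

Using the Lagrange interpolation formula with nodes -3, -2:
  L_0(n) = (n + 2) / -1
  L_1(n) = (n + 3) / 1
Then g(n) = 13·L_0(n) + 7·L_1(n).
Expanding and collecting terms gives g(n) = -6n - 5.
Evaluating at n = -6: g(-6) = 31.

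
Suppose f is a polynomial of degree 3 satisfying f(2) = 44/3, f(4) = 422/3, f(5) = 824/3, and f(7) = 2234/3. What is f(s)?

Using the Lagrange interpolation formula with nodes 2, 4, 5, 7:
  L_0(s) = (s - 4)(s - 5)(s - 7) / -30
  L_1(s) = (s - 2)(s - 5)(s - 7) / 6
  L_2(s) = (s - 2)(s - 4)(s - 7) / -6
  L_3(s) = (s - 2)(s - 4)(s - 5) / 30
Then f(s) = 44/3·L_0(s) + 422/3·L_1(s) + 824/3·L_2(s) + 2234/3·L_3(s).
Expanding and collecting terms gives f(s) = 2s³ + (5/3)s² - 3s - 2.
Check: f(2) = 44/3. ✓

f(s) = 2s^3 + (5/3)s^2 - 3s - 2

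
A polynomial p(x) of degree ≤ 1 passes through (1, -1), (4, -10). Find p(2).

Write p(x) = ax + b. Substituting each data point gives a linear system:
  a + b = -1
  4a + b = -10
Solving the system yields a = -3, b = 2.
So p(x) = -3x + 2.
Then p(2) = -4.

-4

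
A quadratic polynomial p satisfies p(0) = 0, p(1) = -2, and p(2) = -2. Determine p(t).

p(t) = t^2 - 3t

Using the Lagrange interpolation formula with nodes 0, 1, 2:
  L_0(t) = (t - 1)(t - 2) / 2
  L_1(t) = t(t - 2) / -1
  L_2(t) = t(t - 1) / 2
Then p(t) = 0·L_0(t) - 2·L_1(t) - 2·L_2(t).
Expanding and collecting terms gives p(t) = t^2 - 3t.
Check: p(1) = -2. ✓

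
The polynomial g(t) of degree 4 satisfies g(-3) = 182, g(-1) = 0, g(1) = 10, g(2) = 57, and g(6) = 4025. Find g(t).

Write g(t) = at^4 + bt^3 + ct^2 + dt + e. Substituting each data point gives a linear system:
  81a - 27b + 9c - 3d + e = 182
  a - b + c - d + e = 0
  a + b + c + d + e = 10
  16a + 8b + 4c + 2d + e = 57
  1296a + 216b + 36c + 6d + e = 4025
Solving the system yields a = 3, b = 1, c = -3, d = 4, e = 5.
So g(t) = 3t⁴ + t³ - 3t² + 4t + 5.
Check: g(2) = 57. ✓

g(t) = 3t^4 + t^3 - 3t^2 + 4t + 5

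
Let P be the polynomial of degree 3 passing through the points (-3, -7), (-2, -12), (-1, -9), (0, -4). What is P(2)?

Using the Lagrange interpolation formula with nodes -3, -2, -1, 0:
  L_0(u) = (u + 2)(u + 1)u / -6
  L_1(u) = (u + 3)(u + 1)u / 2
  L_2(u) = (u + 3)(u + 2)u / -2
  L_3(u) = (u + 3)(u + 2)(u + 1) / 6
Then P(u) = -7·L_0(u) - 12·L_1(u) - 9·L_2(u) - 4·L_3(u).
Expanding and collecting terms gives P(u) = -u^3 - 2u^2 + 4u - 4.
Evaluating at u = 2: P(2) = -12.

-12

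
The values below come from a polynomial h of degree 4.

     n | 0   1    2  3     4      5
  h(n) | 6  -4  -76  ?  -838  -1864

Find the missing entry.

-306

On equispaced nodes a degree-4 polynomial has vanishing fifth forward difference, so
  - h(0) + 5·h(1) - 10·h(2) + 10·h(3) - 5·h(4) + h(5) = 0.
Substituting the known values and solving for h(3):
  10·h(3) = -3060
  h(3) = -306.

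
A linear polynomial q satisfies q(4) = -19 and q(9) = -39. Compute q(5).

Write q(s) = as + b. Substituting each data point gives a linear system:
  4a + b = -19
  9a + b = -39
Solving the system yields a = -4, b = -3.
So q(s) = -4s - 3.
Then q(5) = -23.

-23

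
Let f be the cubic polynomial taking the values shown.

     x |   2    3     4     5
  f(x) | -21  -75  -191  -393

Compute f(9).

Write f(x) = ax^3 + bx^2 + cx + d. Substituting each data point gives a linear system:
  8a + 4b + 2c + d = -21
  27a + 9b + 3c + d = -75
  64a + 16b + 4c + d = -191
  125a + 25b + 5c + d = -393
Solving the system yields a = -4, b = 5, c = -3, d = -3.
So f(x) = -4x^3 + 5x^2 - 3x - 3.
Then f(9) = -2541.

-2541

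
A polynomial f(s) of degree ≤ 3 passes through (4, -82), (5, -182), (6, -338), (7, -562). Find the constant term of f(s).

Write f(s) = as^3 + bs^2 + cs + d. Substituting each data point gives a linear system:
  64a + 16b + 4c + d = -82
  125a + 25b + 5c + d = -182
  216a + 36b + 6c + d = -338
  343a + 49b + 7c + d = -562
Solving the system yields a = -2, b = 2, c = 4, d = -2.
So f(s) = -2s³ + 2s² + 4s - 2.
The constant term is -2.

-2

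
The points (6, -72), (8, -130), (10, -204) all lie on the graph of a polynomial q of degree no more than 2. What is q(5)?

-49

Using the Lagrange interpolation formula with nodes 6, 8, 10:
  L_0(x) = (x - 8)(x - 10) / 8
  L_1(x) = (x - 6)(x - 10) / -4
  L_2(x) = (x - 6)(x - 8) / 8
Then q(x) = -72·L_0(x) - 130·L_1(x) - 204·L_2(x).
Expanding and collecting terms gives q(x) = -2x^2 - x + 6.
Evaluating at x = 5: q(5) = -49.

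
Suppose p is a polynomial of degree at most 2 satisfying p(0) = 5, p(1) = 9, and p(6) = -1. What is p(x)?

Write p(x) = ax^2 + bx + c. Substituting each data point gives a linear system:
  c = 5
  a + b + c = 9
  36a + 6b + c = -1
Solving the system yields a = -1, b = 5, c = 5.
So p(x) = -x^2 + 5x + 5.
Check: p(0) = 5. ✓

p(x) = -x^2 + 5x + 5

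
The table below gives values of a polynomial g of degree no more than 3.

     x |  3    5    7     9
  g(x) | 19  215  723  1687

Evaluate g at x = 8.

1139

Forward differences of the values at x = 3, 5, 7, 9:
  g  : 19  215  723  1687
  Δ  : 196  508  964
  Δ^2: 312  456
  Δ^3: 144
The third differences are constant, confirming degree 3.
Interpolating (Newton forward form) and evaluating at x = 8 gives g(8) = 1139.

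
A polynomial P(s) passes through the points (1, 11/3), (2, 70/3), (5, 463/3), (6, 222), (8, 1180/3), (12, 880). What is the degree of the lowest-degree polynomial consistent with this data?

Divided differences on the nodes 1, 2, 5, 6, 8, 12:
  order 0: 11/3  70/3  463/3  222  1180/3  880
  order 1: 59/3  131/3  203/3  257/3  365/3
  order 2: 6  6  6  6
  order 3: 0  0  0
  order 4: 0  0
  order 5: 0
The order-2 divided differences are all 6 (nonzero) and every higher order vanishes, so the data lies on a polynomial of degree exactly 2.

2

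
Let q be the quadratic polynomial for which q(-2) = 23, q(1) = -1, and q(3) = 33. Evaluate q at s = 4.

65

Write q(s) = as^2 + bs + c. Substituting each data point gives a linear system:
  4a - 2b + c = 23
  a + b + c = -1
  9a + 3b + c = 33
Solving the system yields a = 5, b = -3, c = -3.
So q(s) = 5s^2 - 3s - 3.
Then q(4) = 65.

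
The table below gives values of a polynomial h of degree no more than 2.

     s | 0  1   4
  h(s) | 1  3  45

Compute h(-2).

15

Using the Lagrange interpolation formula with nodes 0, 1, 4:
  L_0(s) = (s - 1)(s - 4) / 4
  L_1(s) = s(s - 4) / -3
  L_2(s) = s(s - 1) / 12
Then h(s) = 1·L_0(s) + 3·L_1(s) + 45·L_2(s).
Expanding and collecting terms gives h(s) = 3s^2 - s + 1.
Evaluating at s = -2: h(-2) = 15.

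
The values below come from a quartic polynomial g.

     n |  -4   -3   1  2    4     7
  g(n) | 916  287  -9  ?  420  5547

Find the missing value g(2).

The 5 known points determine the degree-4 polynomial uniquely.
Write g(n) = an^4 + bn^3 + cn^2 + dn + e. Substituting each data point gives a linear system:
  256a - 64b + 16c - 4d + e = 916
  81a - 27b + 9c - 3d + e = 287
  a + b + c + d + e = -9
  256a + 64b + 16c + 4d + e = 420
  2401a + 343b + 49c + 7d + e = 5547
Solving the system yields a = 3, b = -4, c = -6, d = 2, e = -4.
So g(n) = 3n^4 - 4n^3 - 6n^2 + 2n - 4.
Then g(2) = -8.

-8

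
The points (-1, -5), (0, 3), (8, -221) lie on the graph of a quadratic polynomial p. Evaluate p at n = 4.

-45

Write p(n) = an^2 + bn + c. Substituting each data point gives a linear system:
  a - b + c = -5
  c = 3
  64a + 8b + c = -221
Solving the system yields a = -4, b = 4, c = 3.
So p(n) = -4n² + 4n + 3.
Then p(4) = -45.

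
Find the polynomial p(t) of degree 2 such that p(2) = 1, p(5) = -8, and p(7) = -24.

p(t) = -t^2 + 4t - 3

Write p(t) = at^2 + bt + c. Substituting each data point gives a linear system:
  4a + 2b + c = 1
  25a + 5b + c = -8
  49a + 7b + c = -24
Solving the system yields a = -1, b = 4, c = -3.
So p(t) = -t^2 + 4t - 3.
Check: p(7) = -24. ✓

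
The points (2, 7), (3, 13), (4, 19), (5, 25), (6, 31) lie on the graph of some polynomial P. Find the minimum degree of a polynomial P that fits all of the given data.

1

Forward differences of the values at s = 2, 3, 4, 5, 6:
  P  : 7  13  19  25  31
  Δ  : 6  6  6  6
  Δ^2: 0  0  0
  Δ^3: 0  0
  Δ^4: 0
The first differences are constant (6) and nonzero, while all higher differences vanish, so the minimal degree is 1.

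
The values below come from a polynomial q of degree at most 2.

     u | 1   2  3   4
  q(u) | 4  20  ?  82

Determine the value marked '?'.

46

The 3 known points determine the degree-2 polynomial uniquely.
Write q(u) = au^2 + bu + c. Substituting each data point gives a linear system:
  a + b + c = 4
  4a + 2b + c = 20
  16a + 4b + c = 82
Solving the system yields a = 5, b = 1, c = -2.
So q(u) = 5u² + u - 2.
Then q(3) = 46.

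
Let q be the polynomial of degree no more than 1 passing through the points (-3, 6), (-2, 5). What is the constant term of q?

3

Write q(s) = as + b. Substituting each data point gives a linear system:
  -3a + b = 6
  -2a + b = 5
Solving the system yields a = -1, b = 3.
So q(s) = -s + 3.
The constant term is 3.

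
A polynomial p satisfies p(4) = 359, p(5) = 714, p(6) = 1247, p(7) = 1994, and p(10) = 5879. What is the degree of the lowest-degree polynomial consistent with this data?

3

Divided differences on the nodes 4, 5, 6, 7, 10:
  order 0: 359  714  1247  1994  5879
  order 1: 355  533  747  1295
  order 2: 89  107  137
  order 3: 6  6
  order 4: 0
The order-3 divided differences are all 6 (nonzero) and every higher order vanishes, so the data lies on a polynomial of degree exactly 3.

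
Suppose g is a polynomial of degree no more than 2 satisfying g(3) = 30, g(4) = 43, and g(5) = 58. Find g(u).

Using the Lagrange interpolation formula with nodes 3, 4, 5:
  L_0(u) = (u - 4)(u - 5) / 2
  L_1(u) = (u - 3)(u - 5) / -1
  L_2(u) = (u - 3)(u - 4) / 2
Then g(u) = 30·L_0(u) + 43·L_1(u) + 58·L_2(u).
Expanding and collecting terms gives g(u) = u² + 6u + 3.
Check: g(5) = 58. ✓

g(u) = u^2 + 6u + 3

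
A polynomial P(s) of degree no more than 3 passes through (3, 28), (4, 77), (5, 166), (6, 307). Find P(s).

P(s) = 2s^3 - 4s^2 + 3s + 1

Write P(s) = as^3 + bs^2 + cs + d. Substituting each data point gives a linear system:
  27a + 9b + 3c + d = 28
  64a + 16b + 4c + d = 77
  125a + 25b + 5c + d = 166
  216a + 36b + 6c + d = 307
Solving the system yields a = 2, b = -4, c = 3, d = 1.
So P(s) = 2s^3 - 4s^2 + 3s + 1.
Check: P(3) = 28. ✓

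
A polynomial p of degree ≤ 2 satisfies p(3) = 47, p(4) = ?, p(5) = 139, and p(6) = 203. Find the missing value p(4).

On equispaced nodes a degree-2 polynomial has vanishing third forward difference, so
  - p(3) + 3·p(4) - 3·p(5) + p(6) = 0.
Substituting the known values and solving for p(4):
  3·p(4) = 261
  p(4) = 87.

87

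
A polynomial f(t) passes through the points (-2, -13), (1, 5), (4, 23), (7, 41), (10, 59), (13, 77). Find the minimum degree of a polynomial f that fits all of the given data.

1

Forward differences of the values at t = -2, 1, 4, 7, 10, 13:
  f  : -13  5  23  41  59  77
  Δ  : 18  18  18  18  18
  Δ^2: 0  0  0  0
  Δ^3: 0  0  0
  Δ^4: 0  0
  Δ^5: 0
The first differences are constant (18) and nonzero, while all higher differences vanish, so the minimal degree is 1.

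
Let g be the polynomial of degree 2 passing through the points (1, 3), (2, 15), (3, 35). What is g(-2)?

Using the Lagrange interpolation formula with nodes 1, 2, 3:
  L_0(x) = (x - 2)(x - 3) / 2
  L_1(x) = (x - 1)(x - 3) / -1
  L_2(x) = (x - 1)(x - 2) / 2
Then g(x) = 3·L_0(x) + 15·L_1(x) + 35·L_2(x).
Expanding and collecting terms gives g(x) = 4x² - 1.
Evaluating at x = -2: g(-2) = 15.

15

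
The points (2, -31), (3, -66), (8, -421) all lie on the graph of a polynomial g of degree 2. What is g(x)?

g(x) = -6x^2 - 5x + 3

Using the Lagrange interpolation formula with nodes 2, 3, 8:
  L_0(x) = (x - 3)(x - 8) / 6
  L_1(x) = (x - 2)(x - 8) / -5
  L_2(x) = (x - 2)(x - 3) / 30
Then g(x) = -31·L_0(x) - 66·L_1(x) - 421·L_2(x).
Expanding and collecting terms gives g(x) = -6x^2 - 5x + 3.
Check: g(8) = -421. ✓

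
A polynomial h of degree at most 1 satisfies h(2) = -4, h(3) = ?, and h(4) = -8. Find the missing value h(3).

The 2 known points determine the degree-1 polynomial uniquely.
Write h(u) = au + b. Substituting each data point gives a linear system:
  2a + b = -4
  4a + b = -8
Solving the system yields a = -2, b = 0.
So h(u) = -2u.
Then h(3) = -6.

-6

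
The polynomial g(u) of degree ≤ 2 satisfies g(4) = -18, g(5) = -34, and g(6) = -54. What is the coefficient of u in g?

Write g(u) = au^2 + bu + c. Substituting each data point gives a linear system:
  16a + 4b + c = -18
  25a + 5b + c = -34
  36a + 6b + c = -54
Solving the system yields a = -2, b = 2, c = 6.
So g(u) = -2u² + 2u + 6.
The coefficient of u is 2.

2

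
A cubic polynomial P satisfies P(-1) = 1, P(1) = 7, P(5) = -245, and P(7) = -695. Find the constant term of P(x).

Write P(x) = ax^3 + bx^2 + cx + d. Substituting each data point gives a linear system:
  -a + b - c + d = 1
  a + b + c + d = 7
  125a + 25b + 5c + d = -245
  343a + 49b + 7c + d = -695
Solving the system yields a = -2, b = -1, c = 5, d = 5.
So P(x) = -2x^3 - x^2 + 5x + 5.
The constant term is 5.

5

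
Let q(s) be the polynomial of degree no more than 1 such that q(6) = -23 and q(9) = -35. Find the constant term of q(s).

1

Write q(s) = as + b. Substituting each data point gives a linear system:
  6a + b = -23
  9a + b = -35
Solving the system yields a = -4, b = 1.
So q(s) = -4s + 1.
The constant term is 1.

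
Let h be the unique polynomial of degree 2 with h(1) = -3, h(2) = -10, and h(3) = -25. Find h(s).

h(s) = -4s^2 + 5s - 4

Using the Lagrange interpolation formula with nodes 1, 2, 3:
  L_0(s) = (s - 2)(s - 3) / 2
  L_1(s) = (s - 1)(s - 3) / -1
  L_2(s) = (s - 1)(s - 2) / 2
Then h(s) = -3·L_0(s) - 10·L_1(s) - 25·L_2(s).
Expanding and collecting terms gives h(s) = -4s² + 5s - 4.
Check: h(2) = -10. ✓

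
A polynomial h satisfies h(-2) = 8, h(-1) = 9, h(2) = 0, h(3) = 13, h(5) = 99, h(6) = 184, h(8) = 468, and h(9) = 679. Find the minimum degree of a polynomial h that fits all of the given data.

3

Divided differences on the nodes -2, -1, 2, 3, 5, 6, 8, 9:
  order 0: 8  9  0  13  99  184  468  679
  order 1: 1  -3  13  43  85  142  211
  order 2: -1  4  10  14  19  23
  order 3: 1  1  1  1  1
  order 4: 0  0  0  0
  order 5: 0  0  0
  order 6: 0  0
  order 7: 0
The order-3 divided differences are all 1 (nonzero) and every higher order vanishes, so the data lies on a polynomial of degree exactly 3.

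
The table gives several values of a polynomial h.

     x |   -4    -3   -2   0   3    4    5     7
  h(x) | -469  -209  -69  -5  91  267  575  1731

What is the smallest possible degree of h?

Divided differences on the nodes -4, -3, -2, 0, 3, 4, 5, 7:
  order 0: -469  -209  -69  -5  91  267  575  1731
  order 1: 260  140  32  32  176  308  578
  order 2: -60  -36  0  36  66  90
  order 3: 6  6  6  6  6
  order 4: 0  0  0  0
  order 5: 0  0  0
  order 6: 0  0
  order 7: 0
The order-3 divided differences are all 6 (nonzero) and every higher order vanishes, so the data lies on a polynomial of degree exactly 3.

3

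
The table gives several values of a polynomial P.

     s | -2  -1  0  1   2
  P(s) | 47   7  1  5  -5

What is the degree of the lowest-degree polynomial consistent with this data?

Forward differences of the values at s = -2, -1, 0, 1, 2:
  P  : 47  7  1  5  -5
  Δ  : -40  -6  4  -10
  Δ^2: 34  10  -14
  Δ^3: -24  -24
  Δ^4: 0
The third differences are constant (-24) and nonzero, while all higher differences vanish, so the minimal degree is 3.

3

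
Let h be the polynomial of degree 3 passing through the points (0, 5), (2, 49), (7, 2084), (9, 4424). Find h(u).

Using the Lagrange interpolation formula with nodes 0, 2, 7, 9:
  L_0(u) = (u - 2)(u - 7)(u - 9) / -126
  L_1(u) = u(u - 7)(u - 9) / 70
  L_2(u) = u(u - 2)(u - 9) / -70
  L_3(u) = u(u - 2)(u - 7) / 126
Then h(u) = 5·L_0(u) + 49·L_1(u) + 2084·L_2(u) + 4424·L_3(u).
Expanding and collecting terms gives h(u) = 6u³ + u² - 4u + 5.
Check: h(2) = 49. ✓

h(u) = 6u^3 + u^2 - 4u + 5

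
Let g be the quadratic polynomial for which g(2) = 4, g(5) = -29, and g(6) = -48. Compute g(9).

Write g(u) = au^2 + bu + c. Substituting each data point gives a linear system:
  4a + 2b + c = 4
  25a + 5b + c = -29
  36a + 6b + c = -48
Solving the system yields a = -2, b = 3, c = 6.
So g(u) = -2u^2 + 3u + 6.
Then g(9) = -129.

-129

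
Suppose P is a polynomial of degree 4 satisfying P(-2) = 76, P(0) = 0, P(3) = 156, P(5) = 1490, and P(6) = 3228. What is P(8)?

10736

Using the Lagrange interpolation formula with nodes -2, 0, 3, 5, 6:
  L_0(u) = u(u - 3)(u - 5)(u - 6) / 560
  L_1(u) = (u + 2)(u - 3)(u - 5)(u - 6) / -180
  L_2(u) = (u + 2)u(u - 5)(u - 6) / 90
  L_3(u) = (u + 2)u(u - 3)(u - 6) / -70
  L_4(u) = (u + 2)u(u - 3)(u - 5) / 144
Then P(u) = 76·L_0(u) + 0·L_1(u) + 156·L_2(u) + 1490·L_3(u) + 3228·L_4(u).
Expanding and collecting terms gives P(u) = 3u^4 - 3u^3 - 2u.
Evaluating at u = 8: P(8) = 10736.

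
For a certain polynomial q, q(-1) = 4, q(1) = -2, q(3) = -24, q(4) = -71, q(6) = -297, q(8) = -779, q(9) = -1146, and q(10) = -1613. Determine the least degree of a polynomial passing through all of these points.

Divided differences on the nodes -1, 1, 3, 4, 6, 8, 9, 10:
  order 0: 4  -2  -24  -71  -297  -779  -1146  -1613
  order 1: -3  -11  -47  -113  -241  -367  -467
  order 2: -2  -12  -22  -32  -42  -50
  order 3: -2  -2  -2  -2  -2
  order 4: 0  0  0  0
  order 5: 0  0  0
  order 6: 0  0
  order 7: 0
The order-3 divided differences are all -2 (nonzero) and every higher order vanishes, so the data lies on a polynomial of degree exactly 3.

3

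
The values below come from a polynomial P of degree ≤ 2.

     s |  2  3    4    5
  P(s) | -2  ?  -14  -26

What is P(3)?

The 3 known points determine the degree-2 polynomial uniquely.
Write P(s) = as^2 + bs + c. Substituting each data point gives a linear system:
  4a + 2b + c = -2
  16a + 4b + c = -14
  25a + 5b + c = -26
Solving the system yields a = -2, b = 6, c = -6.
So P(s) = -2s^2 + 6s - 6.
Then P(3) = -6.

-6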